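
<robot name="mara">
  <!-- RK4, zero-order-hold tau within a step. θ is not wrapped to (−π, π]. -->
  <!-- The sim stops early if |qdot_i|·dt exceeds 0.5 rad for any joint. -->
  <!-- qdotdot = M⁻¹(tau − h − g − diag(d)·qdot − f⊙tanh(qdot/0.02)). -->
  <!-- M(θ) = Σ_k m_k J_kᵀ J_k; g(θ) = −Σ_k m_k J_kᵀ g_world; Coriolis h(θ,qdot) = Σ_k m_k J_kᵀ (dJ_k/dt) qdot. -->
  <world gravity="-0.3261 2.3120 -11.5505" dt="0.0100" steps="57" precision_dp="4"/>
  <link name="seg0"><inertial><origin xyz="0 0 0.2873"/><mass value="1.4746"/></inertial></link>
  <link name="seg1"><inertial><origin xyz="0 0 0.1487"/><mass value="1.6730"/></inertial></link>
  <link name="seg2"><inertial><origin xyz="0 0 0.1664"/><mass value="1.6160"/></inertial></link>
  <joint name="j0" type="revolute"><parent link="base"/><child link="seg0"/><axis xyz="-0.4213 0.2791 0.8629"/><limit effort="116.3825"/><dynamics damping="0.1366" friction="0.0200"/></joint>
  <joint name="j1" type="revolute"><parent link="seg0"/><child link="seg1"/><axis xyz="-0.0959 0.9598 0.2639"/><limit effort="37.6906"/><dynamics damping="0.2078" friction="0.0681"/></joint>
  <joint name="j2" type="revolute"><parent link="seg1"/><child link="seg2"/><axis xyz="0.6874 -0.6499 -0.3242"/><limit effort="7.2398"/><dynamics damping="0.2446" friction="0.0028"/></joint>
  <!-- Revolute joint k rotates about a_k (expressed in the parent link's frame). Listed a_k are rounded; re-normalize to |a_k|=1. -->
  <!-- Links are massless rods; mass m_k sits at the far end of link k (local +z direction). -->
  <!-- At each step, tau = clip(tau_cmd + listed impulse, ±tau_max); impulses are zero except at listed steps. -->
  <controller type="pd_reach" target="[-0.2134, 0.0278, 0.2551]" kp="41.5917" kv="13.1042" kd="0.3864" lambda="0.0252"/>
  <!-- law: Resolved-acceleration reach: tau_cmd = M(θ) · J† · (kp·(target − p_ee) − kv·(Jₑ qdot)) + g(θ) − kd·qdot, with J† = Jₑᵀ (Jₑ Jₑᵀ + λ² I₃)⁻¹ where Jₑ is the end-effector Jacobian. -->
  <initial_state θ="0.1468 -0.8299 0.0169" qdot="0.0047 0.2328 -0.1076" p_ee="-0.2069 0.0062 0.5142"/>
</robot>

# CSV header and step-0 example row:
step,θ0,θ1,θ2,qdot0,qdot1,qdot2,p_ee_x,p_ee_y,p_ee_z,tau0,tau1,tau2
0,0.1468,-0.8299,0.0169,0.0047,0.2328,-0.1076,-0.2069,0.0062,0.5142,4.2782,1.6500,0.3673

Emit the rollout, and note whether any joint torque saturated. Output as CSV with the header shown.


step,θ0,θ1,θ2,qdot0,qdot1,qdot2,p_ee_x,p_ee_y,p_ee_z,tau0,tau1,tau2
1,0.1521,-0.8308,0.0174,1.0565,-0.4016,0.2141,-0.2064,0.0064,0.5142,3.5059,2.4463,0.0410
2,0.1668,-0.8373,0.0207,1.8702,-0.9034,0.4214,-0.2061,0.0066,0.5134,2.7942,3.0323,-0.1931
3,0.1886,-0.8483,0.0254,2.4915,-1.3038,0.5254,-0.2059,0.0068,0.5118,2.1461,3.4636,-0.3546
4,0.2158,-0.8630,0.0309,2.9548,-1.6211,0.5509,-0.2057,0.0070,0.5097,1.5686,3.7807,-0.4652
5,0.2470,-0.8804,0.0362,3.2881,-1.8693,0.5225,-0.2056,0.0072,0.5072,1.0662,4.0158,-0.5428
6,0.2811,-0.9000,0.0412,3.5146,-2.0597,0.4607,-0.2056,0.0074,0.5044,0.6393,4.1937,-0.6008
7,0.3169,-0.9214,0.0454,3.6542,-2.2021,0.3807,-0.2055,0.0074,0.5013,0.2849,4.3333,-0.6485
8,0.3538,-0.9439,0.0488,3.7235,-2.3052,0.2934,-0.2054,0.0073,0.4980,-0.0030,4.4484,-0.6917
9,0.3911,-0.9673,0.0512,3.7368,-2.3765,0.2055,-0.2053,0.0070,0.4945,-0.2314,4.5492,-0.7338
10,0.4283,-0.9913,0.0529,3.7063,-2.4224,0.1214,-0.2052,0.0066,0.4910,-0.4083,4.6425,-0.7763
11,0.4650,-1.0156,0.0537,3.6422,-2.4485,0.0431,-0.2052,0.0060,0.4874,-0.5414,4.7327,-0.8197
12,0.5010,-1.0402,0.0538,3.5528,-2.4587,-0.0274,-0.2051,0.0053,0.4837,-0.6379,4.8226,-0.8647
13,0.5360,-1.0647,0.0532,3.4452,-2.4568,-0.0898,-0.2050,0.0044,0.4800,-0.7043,4.9137,-0.9109
14,0.5698,-1.0893,0.0520,3.3252,-2.4462,-0.1463,-0.2050,0.0034,0.4763,-0.7463,5.0069,-0.9566
15,0.6024,-1.1136,0.0503,3.1974,-2.4291,-0.1972,-0.2049,0.0023,0.4725,-0.7687,5.1020,-1.0014
16,0.6337,-1.1378,0.0480,3.0653,-2.4070,-0.2427,-0.2049,0.0010,0.4687,-0.7756,5.1989,-1.0451
17,0.6637,-1.1617,0.0454,2.9319,-2.3812,-0.2832,-0.2049,-0.0003,0.4650,-0.7705,5.2970,-1.0873
18,0.6924,-1.1854,0.0424,2.7993,-2.3527,-0.3194,-0.2049,-0.0017,0.4612,-0.7561,5.3956,-1.1279
19,0.7197,-1.2088,0.0390,2.6690,-2.3222,-0.3515,-0.2049,-0.0032,0.4574,-0.7348,5.4943,-1.1666
20,0.7457,-1.2318,0.0354,2.5424,-2.2902,-0.3801,-0.2050,-0.0047,0.4537,-0.7083,5.5923,-1.2035
21,0.7705,-1.2546,0.0314,2.4201,-2.2572,-0.4056,-0.2050,-0.0063,0.4499,-0.6782,5.6894,-1.2383
22,0.7942,-1.2770,0.0273,2.3029,-2.2235,-0.4284,-0.2051,-0.0079,0.4462,-0.6455,5.7849,-1.2712
23,0.8166,-1.2990,0.0229,2.1909,-2.1893,-0.4487,-0.2051,-0.0095,0.4424,-0.6113,5.8786,-1.3022
24,0.8380,-1.3207,0.0183,2.0845,-2.1548,-0.4668,-0.2052,-0.0112,0.4387,-0.5762,5.9701,-1.3313
25,0.8583,-1.3421,0.0135,1.9836,-2.1202,-0.4831,-0.2053,-0.0128,0.4350,-0.5408,6.0592,-1.3585
26,0.8777,-1.3631,0.0086,1.8882,-2.0855,-0.4976,-0.2054,-0.0144,0.4314,-0.5055,6.1458,-1.3840
27,0.8961,-1.3838,0.0036,1.7982,-2.0509,-0.5108,-0.2056,-0.0161,0.4277,-0.4706,6.2297,-1.4078
28,0.9137,-1.4042,-0.0016,1.7133,-2.0165,-0.5226,-0.2057,-0.0177,0.4241,-0.4363,6.3107,-1.4300
29,0.9304,-1.4241,-0.0068,1.6335,-1.9822,-0.5333,-0.2058,-0.0192,0.4205,-0.4029,6.3889,-1.4506
30,0.9464,-1.4438,-0.0122,1.5585,-1.9481,-0.5430,-0.2059,-0.0208,0.4170,-0.3704,6.4642,-1.4699
31,0.9616,-1.4631,-0.0177,1.4880,-1.9144,-0.5518,-0.2061,-0.0223,0.4135,-0.3389,6.5367,-1.4878
32,0.9761,-1.4821,-0.0233,1.4218,-1.8810,-0.5598,-0.2062,-0.0238,0.4100,-0.3085,6.6063,-1.5045
33,0.9900,-1.5007,-0.0289,1.3596,-1.8479,-0.5671,-0.2063,-0.0253,0.4066,-0.2792,6.6730,-1.5200
34,1.0033,-1.5190,-0.0346,1.3013,-1.8152,-0.5739,-0.2065,-0.0267,0.4032,-0.2510,6.7370,-1.5344
35,1.0161,-1.5370,-0.0404,1.2465,-1.7829,-0.5801,-0.2066,-0.0280,0.3998,-0.2238,6.7982,-1.5477
36,1.0283,-1.5547,-0.0462,1.1951,-1.7510,-0.5858,-0.2068,-0.0294,0.3965,-0.1978,6.8568,-1.5601
37,1.0400,-1.5720,-0.0521,1.1468,-1.7196,-0.5911,-0.2069,-0.0306,0.3932,-0.1728,6.9128,-1.5715
38,1.0512,-1.5891,-0.0580,1.1015,-1.6886,-0.5961,-0.2071,-0.0319,0.3900,-0.1488,6.9663,-1.5821
39,1.0620,-1.6058,-0.0640,1.0589,-1.6581,-0.6007,-0.2072,-0.0331,0.3868,-0.1258,7.0173,-1.5919
40,1.0724,-1.6222,-0.0700,1.0189,-1.6281,-0.6049,-0.2073,-0.0342,0.3837,-0.1038,7.0660,-1.6010
41,1.0824,-1.6384,-0.0761,0.9813,-1.5985,-0.6090,-0.2075,-0.0353,0.3806,-0.0827,7.1124,-1.6094
42,1.0921,-1.6542,-0.0822,0.9460,-1.5695,-0.6127,-0.2076,-0.0364,0.3775,-0.0626,7.1565,-1.6171
43,1.1013,-1.6697,-0.0883,0.9127,-1.5409,-0.6163,-0.2078,-0.0374,0.3745,-0.0433,7.1986,-1.6242
44,1.1103,-1.6850,-0.0945,0.8814,-1.5129,-0.6196,-0.2079,-0.0383,0.3716,-0.0248,7.2386,-1.6307
45,1.1190,-1.7000,-0.1007,0.8518,-1.4854,-0.6228,-0.2080,-0.0392,0.3687,-0.0072,7.2766,-1.6367
46,1.1274,-1.7147,-0.1070,0.8240,-1.4584,-0.6258,-0.2082,-0.0401,0.3659,0.0097,7.3128,-1.6422
47,1.1355,-1.7292,-0.1132,0.7978,-1.4319,-0.6286,-0.2083,-0.0409,0.3631,0.0258,7.3471,-1.6472
48,1.1433,-1.7433,-0.1195,0.7730,-1.4059,-0.6313,-0.2084,-0.0417,0.3603,0.0412,7.3796,-1.6518
49,1.1509,-1.7573,-0.1259,0.7497,-1.3804,-0.6338,-0.2086,-0.0424,0.3576,0.0559,7.4105,-1.6559
50,1.1583,-1.7710,-0.1322,0.7276,-1.3554,-0.6362,-0.2087,-0.0431,0.3550,0.0699,7.4398,-1.6597
51,1.1655,-1.7844,-0.1386,0.7068,-1.3309,-0.6384,-0.2088,-0.0438,0.3524,0.0833,7.4675,-1.6631
52,1.1725,-1.7976,-0.1450,0.6870,-1.3070,-0.6406,-0.2090,-0.0444,0.3499,0.0961,7.4937,-1.6661
53,1.1792,-1.8105,-0.1514,0.6683,-1.2835,-0.6426,-0.2091,-0.0450,0.3474,0.1083,7.5185,-1.6688
54,1.1858,-1.8232,-0.1578,0.6507,-1.2605,-0.6445,-0.2092,-0.0455,0.3450,0.1199,7.5419,-1.6712
55,1.1922,-1.8357,-0.1643,0.6339,-1.2380,-0.6463,-0.2093,-0.0460,0.3426,0.1309,7.5640,-1.6733
56,1.1985,-1.8480,-0.1707,0.6180,-1.2159,-0.6480,-0.2095,-0.0465,0.3403,0.1415,7.5849,-1.6751
57,1.2046,-1.8600,-0.1772,0.6029,-1.1944,-0.6496,-0.2096,-0.0470,0.3380,,,
# any joint saturated: no


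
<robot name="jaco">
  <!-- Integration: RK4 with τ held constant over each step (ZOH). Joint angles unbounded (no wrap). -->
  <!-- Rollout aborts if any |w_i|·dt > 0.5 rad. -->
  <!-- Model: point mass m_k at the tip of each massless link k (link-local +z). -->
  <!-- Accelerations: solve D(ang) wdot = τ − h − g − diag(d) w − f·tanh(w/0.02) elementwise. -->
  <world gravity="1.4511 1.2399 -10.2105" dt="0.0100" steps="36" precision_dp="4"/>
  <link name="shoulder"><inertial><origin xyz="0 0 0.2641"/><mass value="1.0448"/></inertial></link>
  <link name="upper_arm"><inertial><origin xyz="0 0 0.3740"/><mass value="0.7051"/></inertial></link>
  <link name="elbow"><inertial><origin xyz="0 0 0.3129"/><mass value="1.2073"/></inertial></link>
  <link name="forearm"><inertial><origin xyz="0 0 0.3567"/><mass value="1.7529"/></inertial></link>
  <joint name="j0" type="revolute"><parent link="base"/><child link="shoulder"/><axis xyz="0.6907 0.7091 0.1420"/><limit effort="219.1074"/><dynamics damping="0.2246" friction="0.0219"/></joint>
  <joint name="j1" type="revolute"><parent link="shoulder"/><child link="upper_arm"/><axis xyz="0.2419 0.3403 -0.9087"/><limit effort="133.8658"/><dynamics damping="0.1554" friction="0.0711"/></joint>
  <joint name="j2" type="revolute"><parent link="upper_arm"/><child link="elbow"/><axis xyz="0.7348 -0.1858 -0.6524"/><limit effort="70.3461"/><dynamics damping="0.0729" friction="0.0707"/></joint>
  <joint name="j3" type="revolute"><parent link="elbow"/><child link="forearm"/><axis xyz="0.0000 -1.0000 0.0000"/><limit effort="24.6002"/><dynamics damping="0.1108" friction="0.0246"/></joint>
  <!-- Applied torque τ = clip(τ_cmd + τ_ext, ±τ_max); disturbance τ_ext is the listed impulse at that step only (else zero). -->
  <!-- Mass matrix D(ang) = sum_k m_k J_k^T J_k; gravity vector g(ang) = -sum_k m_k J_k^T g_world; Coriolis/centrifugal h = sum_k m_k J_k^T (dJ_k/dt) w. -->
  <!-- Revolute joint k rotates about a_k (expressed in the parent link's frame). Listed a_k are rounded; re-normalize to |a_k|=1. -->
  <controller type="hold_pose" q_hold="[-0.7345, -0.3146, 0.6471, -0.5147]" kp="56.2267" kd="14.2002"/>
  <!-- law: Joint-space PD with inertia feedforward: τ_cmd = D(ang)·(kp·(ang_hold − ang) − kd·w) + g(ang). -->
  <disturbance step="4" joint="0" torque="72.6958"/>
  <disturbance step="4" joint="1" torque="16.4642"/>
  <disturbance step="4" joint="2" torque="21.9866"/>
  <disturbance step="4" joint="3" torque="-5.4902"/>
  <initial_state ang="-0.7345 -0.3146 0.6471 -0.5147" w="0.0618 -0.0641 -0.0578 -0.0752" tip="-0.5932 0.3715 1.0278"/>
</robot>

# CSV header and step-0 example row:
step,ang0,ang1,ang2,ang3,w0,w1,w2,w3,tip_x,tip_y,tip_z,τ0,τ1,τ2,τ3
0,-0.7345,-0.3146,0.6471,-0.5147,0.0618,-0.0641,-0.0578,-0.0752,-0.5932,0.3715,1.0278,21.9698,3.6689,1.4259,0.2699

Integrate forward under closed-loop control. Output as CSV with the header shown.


step,ang0,ang1,ang2,ang3,w0,w1,w2,w3,tip_x,tip_y,tip_z,τ0,τ1,τ2,τ3
1,-0.7340,-0.3150,0.6465,-0.5154,0.0464,-0.0161,-0.0544,-0.0677,-0.5925,0.3714,1.0282,22.2676,3.7005,1.3982,0.1992
2,-0.7335,-0.3150,0.6460,-0.5160,0.0383,-0.0075,-0.0461,-0.0578,-0.5920,0.3714,1.0286,22.5388,3.7366,1.3716,0.1342
3,-0.7332,-0.3151,0.6456,-0.5166,0.0320,-0.0053,-0.0379,-0.0486,-0.5915,0.3714,1.0288,22.7855,3.7705,1.3473,0.0750
4,-0.7329,-0.3151,0.6453,-0.5170,0.0265,-0.0043,-0.0305,-0.0403,-0.5911,0.3713,1.0291,95.7056,20.2656,23.3120,-5.4692
5,-0.7326,-0.3107,0.6451,-0.5173,0.0430,0.8550,-0.0058,-0.0206,-0.5905,0.3701,1.0298,12.6556,1.4544,-1.9055,0.7665
6,-0.7321,-0.3034,0.6451,-0.5175,0.0552,0.6176,0.0122,-0.0061,-0.5897,0.3679,1.0308,13.8991,1.7393,-1.6241,0.6411
7,-0.7315,-0.2982,0.6453,-0.5175,0.0614,0.4338,0.0242,0.0049,-0.5891,0.3661,1.0318,15.0330,1.9936,-1.3619,0.5263
8,-0.7309,-0.2945,0.6456,-0.5174,0.0633,0.2906,0.0321,0.0125,-0.5885,0.3645,1.0325,16.0656,2.2212,-1.1202,0.4220
9,-0.7302,-0.2922,0.6459,-0.5172,0.0623,0.1790,0.0369,0.0175,-0.5881,0.3633,1.0331,17.0050,2.4251,-0.8976,0.3275
10,-0.7296,-0.2909,0.6463,-0.5170,0.0592,0.0923,0.0393,0.0206,-0.5877,0.3623,1.0337,17.8585,2.6081,-0.6928,0.2420
11,-0.7291,-0.2903,0.6467,-0.5168,0.0546,0.0265,0.0397,0.0223,-0.5874,0.3614,1.0341,18.6332,2.7720,-0.5042,0.1647
12,-0.7286,-0.2902,0.6471,-0.5166,0.0443,0.0059,0.0339,0.0199,-0.5872,0.3608,1.0344,19.3355,2.9128,-0.3311,0.0950
13,-0.7282,-0.2902,0.6474,-0.5164,0.0329,0.0026,0.0263,0.0165,-0.5871,0.3603,1.0346,19.9712,3.0373,-0.1740,0.0318
14,-0.7279,-0.2902,0.6476,-0.5163,0.0226,0.0009,0.0196,0.0135,-0.5870,0.3600,1.0348,20.5460,3.1494,-0.0323,-0.0257
15,-0.7277,-0.2902,0.6478,-0.5162,0.0136,-0.0005,0.0138,0.0108,-0.5869,0.3597,1.0349,21.0647,3.2506,0.0948,-0.0780
16,-0.7276,-0.2902,0.6479,-0.5161,0.0058,-0.0018,0.0089,0.0085,-0.5869,0.3596,1.0349,21.5320,3.3416,0.2084,-0.1254
17,-0.7276,-0.2903,0.6480,-0.5160,-0.0009,-0.0031,0.0049,0.0066,-0.5869,0.3596,1.0349,21.9522,3.4234,0.3094,-0.1684
18,-0.7276,-0.2903,0.6480,-0.5159,-0.0066,-0.0043,0.0016,0.0049,-0.5870,0.3596,1.0349,22.3295,3.4967,0.3990,-0.2074
19,-0.7277,-0.2903,0.6480,-0.5159,-0.0116,-0.0053,-0.0011,0.0034,-0.5871,0.3597,1.0348,22.6679,3.5624,0.4786,-0.2426
20,-0.7278,-0.2904,0.6480,-0.5159,-0.0158,-0.0061,-0.0033,0.0021,-0.5872,0.3598,1.0347,22.9711,3.6213,0.5492,-0.2745
21,-0.7280,-0.2905,0.6479,-0.5158,-0.0193,-0.0067,-0.0050,0.0010,-0.5873,0.3600,1.0346,23.2426,3.6739,0.6119,-0.3032
22,-0.7282,-0.2905,0.6479,-0.5158,-0.0223,-0.0071,-0.0064,0.0001,-0.5874,0.3602,1.0345,23.4853,3.7210,0.6677,-0.3290
23,-0.7285,-0.2906,0.6478,-0.5158,-0.0247,-0.0074,-0.0075,-0.0007,-0.5876,0.3604,1.0343,23.7020,3.7631,0.7173,-0.3521
24,-0.7287,-0.2907,0.6477,-0.5158,-0.0266,-0.0077,-0.0084,-0.0013,-0.5877,0.3607,1.0341,23.8950,3.8006,0.7614,-0.3729
25,-0.7290,-0.2908,0.6476,-0.5159,-0.0282,-0.0079,-0.0091,-0.0018,-0.5879,0.3610,1.0340,24.0667,3.8341,0.8006,-0.3914
26,-0.7293,-0.2908,0.6475,-0.5159,-0.0293,-0.0080,-0.0096,-0.0022,-0.5881,0.3613,1.0338,24.2191,3.8638,0.8355,-0.4078
27,-0.7296,-0.2909,0.6474,-0.5159,-0.0301,-0.0081,-0.0100,-0.0025,-0.5883,0.3616,1.0336,24.3540,3.8903,0.8665,-0.4224
28,-0.7299,-0.2910,0.6473,-0.5159,-0.0307,-0.0081,-0.0102,-0.0027,-0.5884,0.3619,1.0334,24.4732,3.9137,0.8940,-0.4353
29,-0.7302,-0.2911,0.6472,-0.5160,-0.0309,-0.0082,-0.0104,-0.0029,-0.5886,0.3622,1.0332,24.5781,3.9345,0.9184,-0.4467
30,-0.7305,-0.2912,0.6471,-0.5160,-0.0310,-0.0082,-0.0104,-0.0030,-0.5888,0.3626,1.0329,24.6701,3.9528,0.9400,-0.4566
31,-0.7308,-0.2912,0.6470,-0.5160,-0.0309,-0.0082,-0.0104,-0.0031,-0.5890,0.3629,1.0327,24.7506,3.9689,0.9592,-0.4653
32,-0.7311,-0.2913,0.6469,-0.5160,-0.0306,-0.0081,-0.0103,-0.0031,-0.5892,0.3632,1.0325,24.8207,3.9831,0.9761,-0.4728
33,-0.7314,-0.2914,0.6468,-0.5161,-0.0302,-0.0081,-0.0102,-0.0031,-0.5894,0.3635,1.0323,24.8814,3.9954,0.9911,-0.4793
34,-0.7317,-0.2915,0.6467,-0.5161,-0.0296,-0.0081,-0.0101,-0.0031,-0.5896,0.3638,1.0321,24.9338,4.0062,1.0042,-0.4848
35,-0.7320,-0.2916,0.6466,-0.5161,-0.0290,-0.0080,-0.0099,-0.0030,-0.5897,0.3642,1.0319,24.9786,4.0156,1.0158,-0.4895
36,-0.7323,-0.2916,0.6465,-0.5162,-0.0283,-0.0079,-0.0097,-0.0029,-0.5899,0.3645,1.0317,,,,


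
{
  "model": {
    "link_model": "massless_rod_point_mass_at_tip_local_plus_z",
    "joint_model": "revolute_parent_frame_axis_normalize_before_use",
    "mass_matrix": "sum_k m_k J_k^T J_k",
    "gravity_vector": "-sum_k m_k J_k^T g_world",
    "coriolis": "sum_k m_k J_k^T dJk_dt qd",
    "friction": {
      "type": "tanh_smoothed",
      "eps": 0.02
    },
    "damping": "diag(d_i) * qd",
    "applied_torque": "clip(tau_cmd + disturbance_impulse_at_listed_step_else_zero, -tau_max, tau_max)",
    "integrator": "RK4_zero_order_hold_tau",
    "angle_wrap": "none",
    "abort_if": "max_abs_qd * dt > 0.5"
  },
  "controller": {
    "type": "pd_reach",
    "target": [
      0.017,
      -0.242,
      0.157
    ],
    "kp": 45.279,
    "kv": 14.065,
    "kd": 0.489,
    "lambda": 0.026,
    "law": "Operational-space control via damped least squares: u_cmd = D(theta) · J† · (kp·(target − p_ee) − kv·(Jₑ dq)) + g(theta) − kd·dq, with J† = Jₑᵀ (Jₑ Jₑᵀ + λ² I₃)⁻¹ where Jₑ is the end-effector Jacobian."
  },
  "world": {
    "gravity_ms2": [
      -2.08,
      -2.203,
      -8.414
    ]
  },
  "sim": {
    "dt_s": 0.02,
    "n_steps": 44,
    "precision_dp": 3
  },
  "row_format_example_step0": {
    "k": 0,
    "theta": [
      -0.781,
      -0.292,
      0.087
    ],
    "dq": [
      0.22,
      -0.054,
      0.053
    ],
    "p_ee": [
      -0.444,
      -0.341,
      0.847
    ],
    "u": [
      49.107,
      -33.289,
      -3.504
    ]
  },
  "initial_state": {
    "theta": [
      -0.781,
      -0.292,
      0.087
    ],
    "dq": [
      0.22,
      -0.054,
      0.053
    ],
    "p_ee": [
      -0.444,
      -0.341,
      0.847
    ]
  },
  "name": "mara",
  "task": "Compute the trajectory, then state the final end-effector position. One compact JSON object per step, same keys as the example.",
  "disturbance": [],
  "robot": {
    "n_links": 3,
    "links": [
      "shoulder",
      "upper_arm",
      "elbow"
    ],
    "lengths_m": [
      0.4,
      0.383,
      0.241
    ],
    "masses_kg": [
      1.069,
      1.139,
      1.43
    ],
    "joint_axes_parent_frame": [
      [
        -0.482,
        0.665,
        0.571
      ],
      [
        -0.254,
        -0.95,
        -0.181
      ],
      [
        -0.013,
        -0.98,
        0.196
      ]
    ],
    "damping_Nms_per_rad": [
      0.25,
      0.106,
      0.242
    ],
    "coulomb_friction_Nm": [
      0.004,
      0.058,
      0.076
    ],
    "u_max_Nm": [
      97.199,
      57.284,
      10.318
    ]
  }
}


{"k":1,"theta":[-0.773,-0.316,0.148],"dq":[0.559,-2.27,5.815],"p_ee":[-0.439,-0.342,0.848],"u":[73.459,-41.433,-5.212]}
{"k":2,"theta":[-0.755,-0.381,0.32],"dq":[1.244,-4.15,10.988],"p_ee":[-0.428,-0.347,0.845],"u":[62.315,-29.32,-4.987]}
{"k":3,"theta":[-0.725,-0.469,0.549],"dq":[1.73,-4.587,11.695],"p_ee":[-0.405,-0.351,0.837],"u":[25.993,-7.003,-2.372]}
{"k":4,"theta":[-0.691,-0.556,0.758],"dq":[1.718,-4.136,9.419],"p_ee":[-0.373,-0.355,0.826],"u":[7.849,3.046,0.352]}
{"k":5,"theta":[-0.658,-0.634,0.929],"dq":[1.569,-3.765,7.775],"p_ee":[-0.337,-0.358,0.814],"u":[0.699,6.689,1.531]}
{"k":6,"theta":[-0.628,-0.707,1.073],"dq":[1.393,-3.499,6.744],"p_ee":[-0.303,-0.36,0.801],"u":[-1.887,7.844,1.797]}
{"k":7,"theta":[-0.602,-0.775,1.201],"dq":[1.216,-3.298,6.056],"p_ee":[-0.269,-0.361,0.787],"u":[-2.464,7.983,1.63]}
{"k":8,"theta":[-0.58,-0.839,1.317],"dq":[1.045,-3.14,5.551],"p_ee":[-0.239,-0.361,0.771],"u":[-2.125,7.713,1.278]}
{"k":9,"theta":[-0.561,-0.901,1.423],"dq":[0.883,-3.014,5.149],"p_ee":[-0.211,-0.361,0.754],"u":[-1.382,7.303,0.864]}
{"k":10,"theta":[-0.544,-0.96,1.523],"dq":[0.73,-2.913,4.805],"p_ee":[-0.186,-0.36,0.735],"u":[-0.489,6.877,0.45]}
{"k":11,"theta":[-0.531,-1.017,1.615],"dq":[0.587,-2.834,4.497],"p_ee":[-0.163,-0.358,0.716],"u":[0.427,6.486,0.065]}
{"k":12,"theta":[-0.521,-1.073,1.702],"dq":[0.453,-2.772,4.209],"p_ee":[-0.143,-0.356,0.696],"u":[1.302,6.148,-0.276]}
{"k":13,"theta":[-0.513,-1.128,1.784],"dq":[0.329,-2.726,3.935],"p_ee":[-0.125,-0.353,0.676],"u":[2.11,5.865,-0.57]}
{"k":14,"theta":[-0.508,-1.182,1.86],"dq":[0.215,-2.691,3.671],"p_ee":[-0.109,-0.351,0.656],"u":[2.84,5.631,-0.817]}
{"k":15,"theta":[-0.504,-1.236,1.93],"dq":[0.111,-2.667,3.414],"p_ee":[-0.095,-0.348,0.635],"u":[3.491,5.439,-1.021]}
{"k":16,"theta":[-0.503,-1.289,1.996],"dq":[0.016,-2.651,3.164],"p_ee":[-0.082,-0.345,0.615],"u":[4.065,5.281,-1.185]}
{"k":17,"theta":[-0.504,-1.342,2.057],"dq":[-0.069,-2.641,2.92],"p_ee":[-0.071,-0.342,0.595],"u":[4.566,5.148,-1.315]}
{"k":18,"theta":[-0.506,-1.395,2.113],"dq":[-0.144,-2.635,2.682],"p_ee":[-0.061,-0.339,0.575],"u":[5.0,5.036,-1.415]}
{"k":19,"theta":[-0.509,-1.448,2.164],"dq":[-0.211,-2.632,2.451],"p_ee":[-0.052,-0.336,0.556],"u":[5.372,4.94,-1.49]}
{"k":20,"theta":[-0.514,-1.5,2.211],"dq":[-0.269,-2.631,2.227],"p_ee":[-0.045,-0.333,0.537],"u":[5.685,4.856,-1.544]}
{"k":21,"theta":[-0.52,-1.553,2.253],"dq":[-0.318,-2.63,2.01],"p_ee":[-0.038,-0.329,0.518],"u":[5.942,4.785,-1.581]}
{"k":22,"theta":[-0.527,-1.605,2.291],"dq":[-0.36,-2.629,1.801],"p_ee":[-0.032,-0.326,0.5],"u":[6.144,4.724,-1.603]}
{"k":23,"theta":[-0.534,-1.658,2.325],"dq":[-0.394,-2.626,1.6],"p_ee":[-0.027,-0.323,0.483],"u":[6.295,4.674,-1.614]}
{"k":24,"theta":[-0.543,-1.71,2.355],"dq":[-0.421,-2.62,1.408],"p_ee":[-0.022,-0.319,0.467],"u":[6.397,4.635,-1.614]}
{"k":25,"theta":[-0.551,-1.763,2.382],"dq":[-0.442,-2.611,1.224],"p_ee":[-0.018,-0.315,0.451],"u":[6.452,4.608,-1.606]}
{"k":26,"theta":[-0.56,-1.815,2.404],"dq":[-0.457,-2.597,1.05],"p_ee":[-0.015,-0.312,0.435],"u":[6.463,4.593,-1.591]}
{"k":27,"theta":[-0.569,-1.867,2.424],"dq":[-0.467,-2.577,0.885],"p_ee":[-0.012,-0.308,0.42],"u":[6.436,4.589,-1.57]}
{"k":28,"theta":[-0.579,-1.918,2.44],"dq":[-0.473,-2.551,0.731],"p_ee":[-0.009,-0.304,0.406],"u":[6.375,4.595,-1.544]}
{"k":29,"theta":[-0.588,-1.969,2.453],"dq":[-0.475,-2.518,0.587],"p_ee":[-0.007,-0.301,0.392],"u":[6.286,4.61,-1.512]}
{"k":30,"theta":[-0.598,-2.019,2.463],"dq":[-0.474,-2.478,0.454],"p_ee":[-0.005,-0.297,0.379],"u":[6.175,4.632,-1.476]}
{"k":31,"theta":[-0.607,-2.068,2.471],"dq":[-0.471,-2.429,0.332],"p_ee":[-0.003,-0.293,0.367],"u":[6.05,4.658,-1.436]}
{"k":32,"theta":[-0.617,-2.116,2.477],"dq":[-0.466,-2.372,0.221],"p_ee":[-0.002,-0.289,0.355],"u":[5.915,4.685,-1.393]}
{"k":33,"theta":[-0.626,-2.162,2.48],"dq":[-0.46,-2.307,0.121],"p_ee":[-0.0,-0.286,0.344],"u":[5.778,4.71,-1.347]}
{"k":34,"theta":[-0.635,-2.208,2.482],"dq":[-0.454,-2.234,0.033],"p_ee":[0.001,-0.282,0.333],"u":[5.643,4.73,-1.298]}
{"k":35,"theta":[-0.644,-2.252,2.482],"dq":[-0.444,-2.15,-0.023],"p_ee":[0.002,-0.278,0.323],"u":[5.514,4.74,-1.278]}
{"k":36,"theta":[-0.653,-2.294,2.481],"dq":[-0.432,-2.058,-0.056],"p_ee":[0.003,-0.275,0.313],"u":[5.395,4.739,-1.275]}
{"k":37,"theta":[-0.661,-2.334,2.479],"dq":[-0.423,-1.966,-0.097],"p_ee":[0.004,-0.271,0.304],"u":[5.29,4.728,-1.252]}
{"k":38,"theta":[-0.67,-2.372,2.477],"dq":[-0.416,-1.872,-0.139],"p_ee":[0.004,-0.268,0.295],"u":[5.198,4.706,-1.215]}
{"k":39,"theta":[-0.678,-2.409,2.474],"dq":[-0.41,-1.777,-0.178],"p_ee":[0.005,-0.264,0.287],"u":[5.118,4.673,-1.172]}
{"k":40,"theta":[-0.686,-2.444,2.47],"dq":[-0.406,-1.681,-0.213],"p_ee":[0.005,-0.261,0.279],"u":[5.049,4.63,-1.126]}
{"k":41,"theta":[-0.694,-2.476,2.465],"dq":[-0.402,-1.584,-0.243],"p_ee":[0.005,-0.258,0.272],"u":[4.992,4.577,-1.08]}
{"k":42,"theta":[-0.702,-2.507,2.46],"dq":[-0.398,-1.489,-0.268],"p_ee":[0.005,-0.255,0.265],"u":[4.944,4.514,-1.034]}
{"k":43,"theta":[-0.71,-2.536,2.455],"dq":[-0.395,-1.394,-0.288],"p_ee":[0.005,-0.252,0.258],"u":[4.905,4.444,-0.989]}
{"k":44,"theta":[-0.718,-2.563,2.449],"dq":[-0.392,-1.302,-0.304],"p_ee":[0.005,-0.25,0.252]}
{"summary": "final p_ee position (m): 0.005 -0.250 0.252"}


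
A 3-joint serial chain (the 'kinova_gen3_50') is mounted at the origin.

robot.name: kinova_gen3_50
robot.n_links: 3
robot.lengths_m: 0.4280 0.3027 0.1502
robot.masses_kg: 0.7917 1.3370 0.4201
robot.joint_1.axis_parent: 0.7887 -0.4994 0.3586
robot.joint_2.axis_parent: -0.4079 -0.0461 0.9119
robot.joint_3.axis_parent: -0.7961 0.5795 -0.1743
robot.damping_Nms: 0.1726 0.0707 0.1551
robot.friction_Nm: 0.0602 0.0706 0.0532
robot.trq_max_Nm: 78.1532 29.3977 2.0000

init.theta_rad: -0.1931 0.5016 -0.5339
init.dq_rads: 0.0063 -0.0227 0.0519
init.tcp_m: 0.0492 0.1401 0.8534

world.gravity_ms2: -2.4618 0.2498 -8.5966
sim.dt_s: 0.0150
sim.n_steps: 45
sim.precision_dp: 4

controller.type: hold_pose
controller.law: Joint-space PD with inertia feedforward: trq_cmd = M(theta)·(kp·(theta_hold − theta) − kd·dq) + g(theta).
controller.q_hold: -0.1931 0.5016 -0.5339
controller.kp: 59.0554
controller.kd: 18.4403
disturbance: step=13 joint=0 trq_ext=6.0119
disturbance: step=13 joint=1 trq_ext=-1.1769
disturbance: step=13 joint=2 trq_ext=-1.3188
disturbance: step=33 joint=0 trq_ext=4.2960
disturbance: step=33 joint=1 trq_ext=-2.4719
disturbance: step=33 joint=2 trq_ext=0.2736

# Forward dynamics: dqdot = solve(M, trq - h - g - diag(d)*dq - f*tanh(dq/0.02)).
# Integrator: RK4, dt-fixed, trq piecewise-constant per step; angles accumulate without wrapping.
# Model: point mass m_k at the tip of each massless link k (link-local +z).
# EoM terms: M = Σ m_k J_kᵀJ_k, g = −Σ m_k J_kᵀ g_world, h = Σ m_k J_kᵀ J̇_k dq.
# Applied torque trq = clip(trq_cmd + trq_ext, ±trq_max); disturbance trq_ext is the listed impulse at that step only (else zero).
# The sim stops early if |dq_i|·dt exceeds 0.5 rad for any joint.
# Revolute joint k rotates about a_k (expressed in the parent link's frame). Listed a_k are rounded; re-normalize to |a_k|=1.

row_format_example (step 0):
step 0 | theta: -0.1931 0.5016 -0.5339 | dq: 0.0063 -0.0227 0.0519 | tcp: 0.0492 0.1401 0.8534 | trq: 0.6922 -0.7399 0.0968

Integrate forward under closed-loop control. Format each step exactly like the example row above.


step 1 | theta: -0.1930 0.5015 -0.5338 | dq: 0.0044 -0.0125 0.0304 | tcp: 0.0492 0.1400 0.8534 | trq: 0.7232 -0.7447 0.0975
step 2 | theta: -0.1930 0.5016 -0.5338 | dq: 0.0030 -0.0091 0.0233 | tcp: 0.0492 0.1400 0.8534 | trq: 0.7459 -0.7473 0.0973
step 3 | theta: -0.1929 0.5016 -0.5339 | dq: 0.0021 -0.0075 0.0214 | tcp: 0.0491 0.1400 0.8534 | trq: 0.7624 -0.7492 0.0968
step 4 | theta: -0.1929 0.5017 -0.5340 | dq: 0.0014 -0.0068 0.0210 | tcp: 0.0491 0.1399 0.8534 | trq: 0.7745 -0.7505 0.0964
step 5 | theta: -0.1929 0.5018 -0.5342 | dq: 0.0009 -0.0064 0.0210 | tcp: 0.0491 0.1399 0.8534 | trq: 0.7834 -0.7514 0.0961
step 6 | theta: -0.1929 0.5018 -0.5343 | dq: 0.0006 -0.0063 0.0212 | tcp: 0.0491 0.1399 0.8534 | trq: 0.7899 -0.7521 0.0958
step 7 | theta: -0.1929 0.5019 -0.5344 | dq: 0.0003 -0.0063 0.0214 | tcp: 0.0491 0.1399 0.8534 | trq: 0.7946 -0.7526 0.0957
step 8 | theta: -0.1929 0.5020 -0.5345 | dq: 0.0002 -0.0063 0.0215 | tcp: 0.0491 0.1399 0.8534 | trq: 0.7981 -0.7530 0.0956
step 9 | theta: -0.1929 0.5021 -0.5346 | dq: 0.0001 -0.0063 0.0217 | tcp: 0.0491 0.1399 0.8534 | trq: 0.8007 -0.7533 0.0955
step 10 | theta: -0.1929 0.5022 -0.5347 | dq: -0.0000 -0.0064 0.0218 | tcp: 0.0491 0.1399 0.8534 | trq: 0.8026 -0.7536 0.0955
step 11 | theta: -0.1929 0.5022 -0.5348 | dq: -0.0001 -0.0064 0.0219 | tcp: 0.0491 0.1399 0.8534 | trq: 0.8040 -0.7538 0.0954
step 12 | theta: -0.1929 0.5023 -0.5349 | dq: -0.0001 -0.0065 0.0220 | tcp: 0.0491 0.1399 0.8534 | trq: 0.8051 -0.7539 0.0954
step 13 | theta: -0.1929 0.5024 -0.5350 | dq: -0.0001 -0.0066 0.0221 | tcp: 0.0491 0.1399 0.8534 | trq: 6.8178 -1.9310 -1.2233
step 14 | theta: -0.1929 0.5019 -0.5489 | dq: 0.0106 -0.0772 -1.7315 | tcp: 0.0488 0.1378 0.8530 | trq: -0.9003 -0.4229 0.4262
step 15 | theta: -0.1926 0.5004 -0.5669 | dq: 0.0221 -0.1183 -0.7357 | tcp: 0.0484 0.1348 0.8526 | trq: -0.4974 -0.5138 0.2926
step 16 | theta: -0.1922 0.4988 -0.5741 | dq: 0.0241 -0.0902 -0.2548 | tcp: 0.0482 0.1333 0.8524 | trq: -0.1828 -0.5860 0.2179
step 17 | theta: -0.1919 0.4977 -0.5760 | dq: 0.0223 -0.0424 -0.0273 | tcp: 0.0480 0.1327 0.8524 | trq: 0.0608 -0.6422 0.1747
step 18 | theta: -0.1916 0.4974 -0.5759 | dq: 0.0160 0.0050 -0.0089 | tcp: 0.0478 0.1324 0.8525 | trq: 0.2480 -0.6778 0.1607
step 19 | theta: -0.1914 0.4973 -0.5755 | dq: 0.0089 0.0072 0.0111 | tcp: 0.0478 0.1324 0.8525 | trq: 0.3893 -0.6919 0.1518
step 20 | theta: -0.1913 0.4974 -0.5756 | dq: 0.0031 -0.0033 0.0274 | tcp: 0.0477 0.1323 0.8525 | trq: 0.4939 -0.6976 0.1463
step 21 | theta: -0.1913 0.4976 -0.5754 | dq: 0.0001 -0.0001 0.0477 | tcp: 0.0477 0.1324 0.8525 | trq: 0.5710 -0.7073 0.1400
step 22 | theta: -0.1913 0.4977 -0.5751 | dq: -0.0024 0.0029 0.0463 | tcp: 0.0477 0.1324 0.8525 | trq: 0.6281 -0.7135 0.1373
step 23 | theta: -0.1914 0.4979 -0.5749 | dq: -0.0044 0.0034 0.0442 | tcp: 0.0478 0.1325 0.8525 | trq: 0.6702 -0.7174 0.1356
step 24 | theta: -0.1915 0.4981 -0.5746 | dq: -0.0056 0.0032 0.0445 | tcp: 0.0478 0.1327 0.8525 | trq: 0.7013 -0.7204 0.1340
step 25 | theta: -0.1916 0.4983 -0.5743 | dq: -0.0063 0.0032 0.0444 | tcp: 0.0478 0.1328 0.8525 | trq: 0.7245 -0.7227 0.1328
step 26 | theta: -0.1917 0.4985 -0.5741 | dq: -0.0067 0.0031 0.0444 | tcp: 0.0479 0.1329 0.8525 | trq: 0.7418 -0.7246 0.1318
step 27 | theta: -0.1918 0.4987 -0.5738 | dq: -0.0069 0.0030 0.0444 | tcp: 0.0479 0.1330 0.8525 | trq: 0.7548 -0.7261 0.1310
step 28 | theta: -0.1919 0.4989 -0.5736 | dq: -0.0069 0.0029 0.0444 | tcp: 0.0480 0.1332 0.8525 | trq: 0.7647 -0.7274 0.1303
step 29 | theta: -0.1920 0.4991 -0.5733 | dq: -0.0068 0.0028 0.0445 | tcp: 0.0480 0.1333 0.8525 | trq: 0.7722 -0.7285 0.1296
step 30 | theta: -0.1921 0.4992 -0.5731 | dq: -0.0066 0.0026 0.0445 | tcp: 0.0481 0.1334 0.8525 | trq: 0.7780 -0.7294 0.1291
step 31 | theta: -0.1922 0.4994 -0.5728 | dq: -0.0064 0.0024 0.0445 | tcp: 0.0481 0.1336 0.8525 | trq: 0.7825 -0.7302 0.1286
step 32 | theta: -0.1923 0.4996 -0.5726 | dq: -0.0061 0.0023 0.0446 | tcp: 0.0482 0.1337 0.8525 | trq: 0.7861 -0.7310 0.1282
step 33 | theta: -0.1924 0.4998 -0.5723 | dq: -0.0058 0.0021 0.0446 | tcp: 0.0482 0.1338 0.8524 | trq: 5.0849 -3.2035 0.4013
step 34 | theta: -0.1925 0.4870 -0.5589 | dq: -0.0160 -1.6631 1.6275 | tcp: 0.0487 0.1340 0.8531 | trq: -0.4362 -0.0602 0.0975
step 35 | theta: -0.1928 0.4674 -0.5426 | dq: -0.0178 -0.9641 0.6193 | tcp: 0.0495 0.1338 0.8540 | trq: -0.1675 -0.2528 0.1608
step 36 | theta: -0.1930 0.4564 -0.5371 | dq: -0.0134 -0.5217 0.1470 | tcp: 0.0499 0.1331 0.8544 | trq: 0.0433 -0.3917 0.1800
step 37 | theta: -0.1932 0.4507 -0.5365 | dq: -0.0068 -0.2455 -0.0166 | tcp: 0.0500 0.1325 0.8545 | trq: 0.2115 -0.4930 0.1747
step 38 | theta: -0.1932 0.4483 -0.5366 | dq: -0.0005 -0.0718 -0.0335 | tcp: 0.0501 0.1322 0.8546 | trq: 0.3490 -0.5685 0.1581
step 39 | theta: -0.1932 0.4479 -0.5367 | dq: 0.0023 0.0299 -0.0315 | tcp: 0.0501 0.1321 0.8546 | trq: 0.4604 -0.6183 0.1451
step 40 | theta: -0.1932 0.4483 -0.5366 | dq: -0.0002 0.0405 -0.0076 | tcp: 0.0501 0.1322 0.8546 | trq: 0.5465 -0.6327 0.1371
step 41 | theta: -0.1932 0.4487 -0.5362 | dq: -0.0029 0.0402 0.0032 | tcp: 0.0501 0.1323 0.8546 | trq: 0.6107 -0.6401 0.1325
step 42 | theta: -0.1933 0.4492 -0.5360 | dq: -0.0053 0.0339 0.0059 | tcp: 0.0501 0.1324 0.8546 | trq: 0.6582 -0.6430 0.1303
step 43 | theta: -0.1934 0.4496 -0.5359 | dq: -0.0069 0.0238 0.0200 | tcp: 0.0502 0.1326 0.8546 | trq: 0.6928 -0.6440 0.1275
step 44 | theta: -0.1935 0.4501 -0.5359 | dq: -0.0070 0.0235 0.0347 | tcp: 0.0502 0.1327 0.8545 | trq: 0.7185 -0.6482 0.1242
step 45 | theta: -0.1936 0.4505 -0.5357 | dq: -0.0071 0.0248 0.0396 | tcp: 0.0503 0.1329 0.8545


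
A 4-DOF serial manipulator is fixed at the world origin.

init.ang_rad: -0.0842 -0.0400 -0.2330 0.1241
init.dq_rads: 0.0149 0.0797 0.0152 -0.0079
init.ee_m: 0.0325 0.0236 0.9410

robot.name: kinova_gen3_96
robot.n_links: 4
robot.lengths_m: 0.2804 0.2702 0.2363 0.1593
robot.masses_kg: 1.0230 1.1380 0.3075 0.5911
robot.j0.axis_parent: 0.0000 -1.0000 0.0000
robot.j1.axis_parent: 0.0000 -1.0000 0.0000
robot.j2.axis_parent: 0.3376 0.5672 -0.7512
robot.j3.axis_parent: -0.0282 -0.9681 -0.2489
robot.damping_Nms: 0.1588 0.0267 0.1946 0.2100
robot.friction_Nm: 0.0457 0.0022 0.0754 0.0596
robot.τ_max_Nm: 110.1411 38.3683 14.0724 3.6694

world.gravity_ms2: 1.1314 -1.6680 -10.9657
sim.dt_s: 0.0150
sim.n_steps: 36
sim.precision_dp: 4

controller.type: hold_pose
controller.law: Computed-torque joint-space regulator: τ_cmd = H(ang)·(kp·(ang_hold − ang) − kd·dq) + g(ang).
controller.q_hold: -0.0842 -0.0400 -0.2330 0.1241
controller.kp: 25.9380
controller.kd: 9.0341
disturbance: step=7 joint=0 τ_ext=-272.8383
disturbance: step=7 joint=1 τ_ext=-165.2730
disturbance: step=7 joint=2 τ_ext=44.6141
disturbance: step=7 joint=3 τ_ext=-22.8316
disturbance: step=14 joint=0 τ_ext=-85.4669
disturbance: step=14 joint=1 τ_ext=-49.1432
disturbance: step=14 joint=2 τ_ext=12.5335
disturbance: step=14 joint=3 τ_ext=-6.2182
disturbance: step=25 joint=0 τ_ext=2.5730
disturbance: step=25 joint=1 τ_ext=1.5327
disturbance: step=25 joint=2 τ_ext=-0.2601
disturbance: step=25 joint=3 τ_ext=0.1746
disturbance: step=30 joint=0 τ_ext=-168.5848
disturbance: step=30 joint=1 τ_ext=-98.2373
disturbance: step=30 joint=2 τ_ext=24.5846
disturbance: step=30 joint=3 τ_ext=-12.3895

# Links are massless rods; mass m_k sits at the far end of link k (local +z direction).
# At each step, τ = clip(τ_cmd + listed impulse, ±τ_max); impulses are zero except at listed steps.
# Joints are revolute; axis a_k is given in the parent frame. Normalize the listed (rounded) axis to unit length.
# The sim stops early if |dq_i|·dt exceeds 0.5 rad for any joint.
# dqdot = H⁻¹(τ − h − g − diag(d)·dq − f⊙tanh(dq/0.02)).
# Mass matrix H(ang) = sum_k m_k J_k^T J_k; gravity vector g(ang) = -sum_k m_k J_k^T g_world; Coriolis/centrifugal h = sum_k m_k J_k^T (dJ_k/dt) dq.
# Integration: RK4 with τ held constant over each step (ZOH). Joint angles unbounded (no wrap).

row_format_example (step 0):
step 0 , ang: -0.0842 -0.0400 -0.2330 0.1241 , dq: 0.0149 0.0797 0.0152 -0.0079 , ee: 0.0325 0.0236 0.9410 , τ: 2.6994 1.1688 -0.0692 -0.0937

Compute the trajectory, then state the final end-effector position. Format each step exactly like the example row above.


step 1 , ang: -0.0840 -0.0390 -0.2330 0.1243 , dq: 0.0092 0.0744 0.0091 -0.0122 , ee: 0.0316 0.0236 0.9410 , τ: 2.7460 1.1924 -0.0752 -0.0905
step 2 , ang: -0.0838 -0.0380 -0.2325 0.1248 , dq: 0.0040 0.0724 -0.0056 -0.0536 , ee: 0.0308 0.0236 0.9410 , τ: 2.7887 1.2146 -0.0816 -0.0862
step 3 , ang: -0.0838 -0.0370 -0.2321 0.1251 , dq: 0.0029 0.0596 -0.0322 -0.0810 , ee: 0.0302 0.0236 0.9410 , τ: 2.8283 1.2358 -0.0862 -0.0827
step 4 , ang: -0.0837 -0.0362 -0.2319 0.1253 , dq: 0.0016 0.0511 -0.0377 -0.0864 , ee: 0.0296 0.0235 0.9410 , τ: 2.8651 1.2560 -0.0920 -0.0797
step 5 , ang: -0.0837 -0.0355 -0.2317 0.1254 , dq: 0.0009 0.0429 -0.0404 -0.0876 , ee: 0.0291 0.0235 0.9410 , τ: 2.8995 1.2752 -0.0975 -0.0769
step 6 , ang: -0.0836 -0.0350 -0.2315 0.1256 , dq: 0.0004 0.0353 -0.0420 -0.0875 , ee: 0.0288 0.0235 0.9410 , τ: 2.9315 1.2934 -0.1028 -0.0743
step 7 , ang: -0.0836 -0.0345 -0.2314 0.1257 , dq: -0.0000 0.0285 -0.0431 -0.0873 , ee: 0.0284 0.0235 0.9410 , τ: -110.1411 -38.3683 14.0724 -3.6694
step 8 , ang: -0.1495 0.0829 -0.1393 0.1312 , dq: -8.5953 15.0869 10.9801 -0.4639 , ee: 0.0337 0.0156 0.9405 , τ: 18.8852 6.5434 -2.0009 0.4892
step 9 , ang: -0.2629 0.2760 -0.0170 0.1062 , dq: -6.6177 10.9028 6.0713 -1.9794 , ee: 0.0440 0.0027 0.9352 , τ: 17.7864 5.3788 -1.7637 0.4824
step 10 , ang: -0.3502 0.4155 0.0548 0.0819 , dq: -5.1138 7.9265 3.7566 -1.2569 , ee: 0.0523 -0.0065 0.9274 , τ: 16.7126 4.3707 -1.5556 0.4278
step 11 , ang: -0.4180 0.5178 0.1004 0.0687 , dq: -3.9975 5.8627 2.4138 -0.6148 , ee: 0.0590 -0.0130 0.9193 , τ: 15.6936 3.5535 -1.3710 0.3710
step 12 , ang: -0.4713 0.5939 0.1296 0.0630 , dq: -3.1356 4.3690 1.5291 -0.2393 , ee: 0.0644 -0.0174 0.9119 , τ: 14.7407 2.9001 -1.2094 0.3182
step 13 , ang: -0.5129 0.6505 0.1477 0.0614 , dq: -2.4459 3.2460 0.8891 -0.1104 , ee: 0.0688 -0.0201 0.9056 , τ: 13.8577 2.3791 -1.0696 0.2731
step 14 , ang: -0.5452 0.6923 0.1576 0.0607 , dq: -1.8791 2.3749 0.4039 -0.1495 , ee: 0.0726 -0.0216 0.9005 , τ: -72.4229 -38.3683 11.5827 -3.6694
step 15 , ang: -0.5884 0.7397 0.1935 0.1034 , dq: -3.8775 3.9943 4.0169 4.8031 , ee: 0.0809 -0.0259 0.8932 , τ: 24.2310 7.2022 -2.5477 0.8100
step 16 , ang: -0.6407 0.7932 0.2354 0.1411 , dq: -3.1033 3.0997 1.8343 0.9929 , ee: 0.0951 -0.0310 0.8841 , τ: 22.6067 6.3902 -2.2667 0.7943
step 17 , ang: -0.6820 0.8330 0.2544 0.1463 , dq: -2.4003 2.2044 0.8531 0.0315 , ee: 0.1082 -0.0337 0.8770 , τ: 21.1094 5.7014 -2.0525 0.7385
step 18 , ang: -0.7133 0.8602 0.2629 0.1446 , dq: -1.7857 1.4261 0.3671 -0.0369 , ee: 0.1196 -0.0351 0.8717 , τ: 19.7342 5.1189 -1.8717 0.6720
step 19 , ang: -0.7361 0.8767 0.2659 0.1446 , dq: -1.2627 0.8013 -0.0059 -0.1371 , ee: 0.1291 -0.0356 0.8678 , τ: 18.4756 4.6251 -1.7114 0.6111
step 20 , ang: -0.7516 0.8847 0.2654 0.1451 , dq: -0.8109 0.2885 -0.1603 -0.0455 , ee: 0.1371 -0.0355 0.8653 , τ: 17.3247 4.2030 -1.5855 0.5557
step 21 , ang: -0.7608 0.8856 0.2629 0.1466 , dq: -0.4232 -0.1315 -0.2456 0.0406 , ee: 0.1437 -0.0350 0.8639 , τ: 16.2726 3.8398 -1.4788 0.5067
step 22 , ang: -0.7647 0.8811 0.2585 0.1472 , dq: -0.0891 -0.4869 -0.2762 0.1854 , ee: 0.1491 -0.0343 0.8636 , τ: 15.3103 3.5246 -1.3856 0.4622
step 23 , ang: -0.7640 0.8719 0.2534 0.1483 , dq: 0.1852 -0.7549 -0.3592 0.1063 , ee: 0.1534 -0.0335 0.8641 , τ: 14.4397 3.2503 -1.3024 0.4277
step 24 , ang: -0.7595 0.8590 0.2475 0.1491 , dq: 0.4206 -0.9859 -0.3872 0.1399 , ee: 0.1567 -0.0325 0.8654 , τ: 13.6429 3.0097 -1.2288 0.3942
step 25 , ang: -0.7517 0.8429 0.2411 0.1500 , dq: 0.6186 -1.1720 -0.4227 0.1149 , ee: 0.1592 -0.0315 0.8672 , τ: 15.4832 4.3305 -1.4231 0.5403
step 26 , ang: -0.7409 0.8244 0.2347 0.1508 , dq: 0.8215 -1.3108 -0.3907 0.1147 , ee: 0.1607 -0.0305 0.8695 , τ: 11.8736 2.3945 -1.0673 0.3155
step 27 , ang: -0.7276 0.8039 0.2283 0.1516 , dq: 0.9560 -1.4417 -0.4064 0.1359 , ee: 0.1614 -0.0295 0.8722 , τ: 11.2741 2.2415 -1.0164 0.2929
step 28 , ang: -0.7125 0.7816 0.2217 0.1525 , dq: 1.0653 -1.5423 -0.4272 0.1178 , ee: 0.1615 -0.0285 0.8753 , τ: 10.7189 2.1056 -0.9706 0.2735
step 29 , ang: -0.6959 0.7580 0.2150 0.1533 , dq: 1.1539 -1.6227 -0.4321 0.1279 , ee: 0.1611 -0.0274 0.8785 , τ: 10.2031 1.9839 -0.9292 0.2550
step 30 , ang: -0.6782 0.7334 0.2081 0.1541 , dq: 1.2230 -1.6806 -0.4375 0.1209 , ee: 0.1602 -0.0264 0.8818 , τ: -110.1411 -38.3683 14.0724 -3.6694
step 31 , ang: -0.7026 0.7656 0.2508 0.1899 , dq: -4.4368 5.8783 5.5790 3.6554 , ee: 0.1637 -0.0314 0.8764 , τ: 25.8702 7.1000 -2.8438 0.8168
step 32 , ang: -0.7621 0.8438 0.3114 0.2120 , dq: -3.5016 4.5374 2.9106 0.2385 , ee: 0.1724 -0.0397 0.8637 , τ: 23.8884 6.0038 -2.5322 0.7898
step 33 , ang: -0.8083 0.9027 0.3445 0.2084 , dq: -2.6727 3.3283 1.7059 -0.3388 , ee: 0.1801 -0.0451 0.8537 , τ: 22.0965 5.1140 -2.2850 0.7213
step 34 , ang: -0.8430 0.9449 0.3648 0.2040 , dq: -1.9646 2.3289 1.0251 -0.2479 , ee: 0.1861 -0.0487 0.8460 , τ: 20.4851 4.3967 -2.0686 0.6429
step 35 , ang: -0.8679 0.9736 0.3765 0.2015 , dq: -1.3631 1.5179 0.5454 -0.1159 , ee: 0.1908 -0.0507 0.8404 , τ: 19.0399 3.8184 -1.8771 0.5695
step 36 , ang: -0.8845 0.9912 0.3819 0.2007 , dq: -0.8512 0.8583 0.1550 -0.0923 , ee: 0.1941 -0.0517 0.8367
final ee position (m): 0.1941 -0.0517 0.8367


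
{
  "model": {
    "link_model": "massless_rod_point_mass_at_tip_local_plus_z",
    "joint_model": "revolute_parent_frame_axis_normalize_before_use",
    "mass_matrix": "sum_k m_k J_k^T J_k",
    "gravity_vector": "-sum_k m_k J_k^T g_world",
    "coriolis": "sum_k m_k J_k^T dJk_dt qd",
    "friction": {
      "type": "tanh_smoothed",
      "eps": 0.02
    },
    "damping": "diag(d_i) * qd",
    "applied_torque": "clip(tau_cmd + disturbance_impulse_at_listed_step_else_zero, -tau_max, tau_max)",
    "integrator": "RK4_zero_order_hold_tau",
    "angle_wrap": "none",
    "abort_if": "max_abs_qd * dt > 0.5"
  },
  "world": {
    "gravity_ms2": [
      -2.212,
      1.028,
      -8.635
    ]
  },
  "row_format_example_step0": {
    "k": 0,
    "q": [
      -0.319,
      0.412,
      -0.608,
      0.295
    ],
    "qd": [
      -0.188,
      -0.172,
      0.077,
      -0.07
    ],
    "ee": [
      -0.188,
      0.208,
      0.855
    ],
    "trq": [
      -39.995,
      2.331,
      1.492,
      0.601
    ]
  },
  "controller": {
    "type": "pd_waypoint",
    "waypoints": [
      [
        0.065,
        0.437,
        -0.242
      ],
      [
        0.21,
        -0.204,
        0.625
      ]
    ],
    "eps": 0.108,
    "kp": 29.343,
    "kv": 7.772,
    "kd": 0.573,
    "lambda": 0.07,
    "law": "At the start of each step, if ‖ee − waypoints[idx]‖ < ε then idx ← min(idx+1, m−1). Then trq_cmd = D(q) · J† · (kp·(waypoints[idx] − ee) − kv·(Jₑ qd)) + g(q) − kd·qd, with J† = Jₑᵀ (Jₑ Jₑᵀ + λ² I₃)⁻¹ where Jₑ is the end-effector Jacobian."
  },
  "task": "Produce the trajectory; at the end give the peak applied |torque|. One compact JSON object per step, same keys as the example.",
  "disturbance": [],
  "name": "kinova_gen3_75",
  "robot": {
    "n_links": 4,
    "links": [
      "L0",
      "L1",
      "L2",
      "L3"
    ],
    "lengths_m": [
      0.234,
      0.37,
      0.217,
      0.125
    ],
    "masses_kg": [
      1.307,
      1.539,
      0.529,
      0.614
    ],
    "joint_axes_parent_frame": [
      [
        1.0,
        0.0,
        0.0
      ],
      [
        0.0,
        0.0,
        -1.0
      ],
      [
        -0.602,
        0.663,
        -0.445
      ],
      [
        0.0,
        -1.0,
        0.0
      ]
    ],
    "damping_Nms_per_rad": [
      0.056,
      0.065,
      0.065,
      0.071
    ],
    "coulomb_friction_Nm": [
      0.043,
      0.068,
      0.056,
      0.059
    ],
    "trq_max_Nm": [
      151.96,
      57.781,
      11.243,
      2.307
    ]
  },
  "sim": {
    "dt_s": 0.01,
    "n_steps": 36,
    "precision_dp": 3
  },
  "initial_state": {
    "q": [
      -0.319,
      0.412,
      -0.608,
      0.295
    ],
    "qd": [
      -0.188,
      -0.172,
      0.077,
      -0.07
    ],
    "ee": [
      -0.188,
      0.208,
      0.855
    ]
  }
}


{"k":1,"q":[-0.323,0.405,-0.61,0.297],"qd":[-0.674,-1.233,-0.485,0.306],"ee":[-0.188,0.21,0.854],"trq":[-38.187,2.726,1.842,0.302]}
{"k":2,"q":[-0.332,0.391,-0.619,0.296],"qd":[-1.106,-1.548,-1.232,-0.321],"ee":[-0.188,0.213,0.852],"trq":[-37.451,2.704,2.233,0.597]}
{"k":3,"q":[-0.345,0.372,-0.632,0.297],"qd":[-1.518,-2.177,-1.565,0.461],"ee":[-0.19,0.218,0.849],"trq":[-36.816,2.825,2.402,0.069]}
{"k":4,"q":[-0.363,0.351,-0.652,0.296],"qd":[-1.92,-2.06,-2.353,-0.554],"ee":[-0.191,0.224,0.844],"trq":[-36.864,2.541,2.727,0.611]}
{"k":5,"q":[-0.384,0.327,-0.676,0.298],"qd":[-2.326,-2.694,-2.493,0.812],"ee":[-0.193,0.232,0.838],"trq":[-35.971,2.608,2.707,-0.238]}
{"k":6,"q":[-0.409,0.302,-0.706,0.298],"qd":[-2.731,-2.3,-3.41,-0.748],"ee":[-0.196,0.241,0.83],"trq":[-35.353,2.112,2.975,0.649]}
{"k":7,"q":[-0.438,0.275,-0.739,0.302],"qd":[-3.128,-3.019,-3.287,1.446],"ee":[-0.198,0.252,0.821],"trq":[-32.503,2.116,2.689,-0.665]}
{"k":8,"q":[-0.472,0.249,-0.778,0.303],"qd":[-3.516,-2.247,-4.422,-1.098],"ee":[-0.2,0.264,0.811],"trq":[-30.079,1.337,2.905,0.829]}
{"k":9,"q":[-0.508,0.222,-0.819,0.311],"qd":[-3.859,-3.134,-3.793,2.475],"ee":[-0.202,0.278,0.799],"trq":[-24.498,1.321,2.22,-1.274]}
{"k":10,"q":[-0.549,0.197,-0.865,0.313],"qd":[-4.191,-1.836,-5.275,-1.793],"ee":[-0.203,0.293,0.785],"trq":[-20.833,0.252,2.476,1.263]}
{"k":11,"q":[-0.592,0.172,-0.909,0.325],"qd":[-4.424,-3.1,-3.781,4.023],"ee":[-0.204,0.308,0.769],"trq":[-13.424,0.396,1.281,-2.143]}
{"k":12,"q":[-0.637,0.152,-0.959,0.328],"qd":[-4.686,-1.127,-5.922,-3.153],"ee":[-0.204,0.325,0.753],"trq":[-10.361,-0.924,1.823,2.131]}
{"k":13,"q":[-0.685,0.13,-1.003,0.346],"qd":[-4.782,-3.128,-3.113,6.273],"ee":[-0.203,0.343,0.734],"trq":[-2.172,-0.374,-0.005,-2.307]}
{"k":14,"q":[-0.733,0.11,-1.047,0.363],"qd":[-4.973,-0.924,-5.547,-2.262],"ee":[-0.202,0.361,0.715],"trq":[-0.268,-1.686,0.76,1.684]}
{"k":15,"q":[-0.783,0.093,-1.09,0.381],"qd":[-4.986,-2.456,-3.072,5.286],"ee":[-0.2,0.379,0.694],"trq":[6.398,-1.247,-0.855,-2.307]}
{"k":16,"q":[-0.834,0.078,-1.132,0.391],"qd":[-5.121,-0.554,-5.278,-2.778],"ee":[-0.197,0.398,0.673],"trq":[7.376,-2.286,-0.124,2.069]}
{"k":17,"q":[-0.885,0.063,-1.17,0.409],"qd":[-5.052,-2.329,-2.352,5.833],"ee":[-0.194,0.417,0.651],"trq":[13.412,-1.642,-1.882,-2.307]}
{"k":18,"q":[-0.936,0.05,-1.206,0.422],"qd":[-5.153,-0.44,-4.692,-2.664],"ee":[-0.191,0.436,0.629],"trq":[13.28,-2.58,-0.984,2.064]}
{"k":19,"q":[-0.987,0.037,-1.238,0.438],"qd":[-5.039,-2.12,-1.867,5.402],"ee":[-0.187,0.454,0.606],"trq":[18.376,-1.903,-2.622,-2.307]}
{"k":20,"q":[-1.037,0.025,-1.269,0.447],"qd":[-5.119,-0.298,-4.262,-3.195],"ee":[-0.183,0.473,0.583],"trq":[17.412,-2.741,-1.623,2.307]}
{"k":21,"q":[-1.088,0.013,-1.296,0.46],"qd":[-4.964,-2.09,-1.277,5.305],"ee":[-0.179,0.491,0.559],"trq":[22.063,-1.959,-3.283,-2.307]}
{"k":22,"q":[-1.138,0.002,-1.322,0.466],"qd":[-5.032,-0.244,-3.824,-3.605],"ee":[-0.174,0.509,0.535],"trq":[20.406,-2.767,-2.147,2.307]}
{"k":23,"q":[-1.187,-0.01,-1.345,0.473],"qd":[-4.858,-1.989,-0.935,4.579],"ee":[-0.17,0.526,0.511],"trq":[24.484,-1.966,-3.717,-2.125]}
{"k":24,"q":[-1.236,-0.021,-1.368,0.474],"qd":[-4.908,-0.273,-3.367,-3.785],"ee":[-0.165,0.543,0.486],"trq":[22.624,-2.694,-2.597,2.307]}
{"k":25,"q":[-1.284,-0.032,-1.387,0.478],"qd":[-4.722,-1.951,-0.608,4.04],"ee":[-0.16,0.559,0.462],"trq":[26.192,-1.896,-4.066,-1.778]}
{"k":26,"q":[-1.332,-0.044,-1.405,0.478],"qd":[-4.751,-0.4,-2.838,-3.492],"ee":[-0.156,0.575,0.437],"trq":[24.361,-2.543,-3.014,2.307]}
{"k":27,"q":[-1.378,-0.056,-1.42,0.482],"qd":[-4.56,-1.969,-0.268,3.838],"ee":[-0.151,0.589,0.412],"trq":[27.457,-1.778,-4.356,-1.639]}
{"k":28,"q":[-1.424,-0.067,-1.434,0.481],"qd":[-4.581,-0.435,-2.506,-3.541],"ee":[-0.146,0.603,0.388],"trq":[25.486,-2.416,-3.277,2.307]}
{"k":29,"q":[-1.469,-0.08,-1.446,0.484],"qd":[-4.385,-1.963,-0.02,3.61],"ee":[-0.141,0.616,0.363],"trq":[28.278,-1.657,-4.554,-1.49]}
{"k":30,"q":[-1.513,-0.091,-1.458,0.482],"qd":[-4.398,-0.462,-2.227,-3.521],"ee":[-0.136,0.628,0.338],"trq":[26.256,-2.283,-3.473,2.307]}
{"k":31,"q":[-1.556,-0.104,-1.468,0.484],"qd":[-4.2,-1.939,0.162,3.397],"ee":[-0.132,0.639,0.313],"trq":[28.763,-1.539,-4.685,-1.351]}
{"k":32,"q":[-1.598,-0.116,-1.478,0.481],"qd":[-4.207,-0.47,-2.01,-3.488],"ee":[-0.127,0.649,0.288],"trq":[26.726,-2.156,-3.607,2.307]}
{"k":33,"q":[-1.639,-0.128,-1.485,0.482],"qd":[-4.008,-1.907,0.303,3.251],"ee":[-0.122,0.658,0.264],"trq":[28.996,-1.425,-4.768,-1.255]}
{"k":34,"q":[-1.679,-0.139,-1.494,0.479],"qd":[-4.012,-0.453,-1.853,-3.477],"ee":[-0.118,0.667,0.239],"trq":[26.941,-2.04,-3.689,2.307]}
{"k":35,"q":[-1.718,-0.151,-1.5,0.479],"qd":[-3.813,-1.864,0.405,3.141],"ee":[-0.113,0.674,0.215],"trq":[29.013,-1.317,-4.812,-1.18]}
{"k":36,"q":[-1.756,-0.162,-1.508,0.476],"qd":[-3.814,-0.419,-1.742,-3.47],"ee":[-0.109,0.68,0.191]}
{"summary": "max |trq| (N\u00b7m): 39.995"}
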